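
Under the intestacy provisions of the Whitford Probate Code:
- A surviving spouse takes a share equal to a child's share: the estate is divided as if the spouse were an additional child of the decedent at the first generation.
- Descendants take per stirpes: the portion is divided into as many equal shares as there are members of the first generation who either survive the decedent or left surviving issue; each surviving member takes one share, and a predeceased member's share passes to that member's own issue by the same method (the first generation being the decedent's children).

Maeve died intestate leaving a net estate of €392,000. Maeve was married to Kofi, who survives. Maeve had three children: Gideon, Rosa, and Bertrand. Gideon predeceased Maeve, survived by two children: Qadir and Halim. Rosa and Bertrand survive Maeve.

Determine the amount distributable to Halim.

The spouse counts as an additional share at the children's level, so there are 4 primary shares of €98,000. Kofi takes one such share (€98,000).
The children's combined portion (€294,000) is divided into 3 shares of €98,000: Rosa and Bertrand each take €98,000; Gideon's €98,000 share passes to Gideon's issue.
Gideon's share (€98,000) is divided into 2 shares of €49,000: Qadir and Halim each take €49,000.

Halim receives €49,000.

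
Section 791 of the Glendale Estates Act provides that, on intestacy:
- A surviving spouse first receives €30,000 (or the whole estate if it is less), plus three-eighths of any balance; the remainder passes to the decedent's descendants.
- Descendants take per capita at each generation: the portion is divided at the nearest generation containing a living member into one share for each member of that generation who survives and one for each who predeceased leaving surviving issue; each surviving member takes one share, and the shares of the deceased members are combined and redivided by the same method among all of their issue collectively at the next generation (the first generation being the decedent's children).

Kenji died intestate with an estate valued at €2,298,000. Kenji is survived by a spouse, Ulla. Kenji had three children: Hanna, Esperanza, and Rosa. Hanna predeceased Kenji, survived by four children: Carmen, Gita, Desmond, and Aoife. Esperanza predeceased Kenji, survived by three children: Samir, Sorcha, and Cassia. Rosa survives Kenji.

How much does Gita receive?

Gita receives €135,000.

Ulla first takes €30,000, leaving a balance of €2,268,000. Ulla then takes three-eighths of the balance (€850,500), for a total of €880,500. The remaining €1,417,500 passes to the descendants.
The descendants' portion (€1,417,500) is divided at the children's generation into 3 shares of €472,500. Rosa takes €472,500. The 2 shares of the deceased (Hanna and Esperanza) are combined into a pool of €945,000.
That pool (€945,000) is divided at the grandchildren's generation equally among Carmen, Gita, Desmond, Aoife, Samir, Sorcha, and Cassia: €135,000 each.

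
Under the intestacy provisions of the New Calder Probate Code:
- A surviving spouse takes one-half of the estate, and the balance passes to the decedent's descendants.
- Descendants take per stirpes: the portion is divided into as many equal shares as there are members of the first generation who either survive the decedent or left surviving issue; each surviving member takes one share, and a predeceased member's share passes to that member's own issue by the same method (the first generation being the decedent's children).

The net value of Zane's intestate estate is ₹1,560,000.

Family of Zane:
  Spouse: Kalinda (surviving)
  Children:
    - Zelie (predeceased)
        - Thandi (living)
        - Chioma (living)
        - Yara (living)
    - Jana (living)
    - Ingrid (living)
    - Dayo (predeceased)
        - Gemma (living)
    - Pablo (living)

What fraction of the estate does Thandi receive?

Thandi receives 1/30 of the estate.

Kalinda takes one-half of ₹1,560,000 = ₹780,000. The remaining ₹780,000 passes to the descendants.
The descendants' portion (₹780,000) is divided into 5 shares of ₹156,000: Jana, Ingrid, and Pablo each take ₹156,000; Zelie's ₹156,000 share passes to Zelie's issue; Dayo's ₹156,000 share passes to Dayo's issue.
Zelie's share (₹156,000) is divided into 3 shares of ₹52,000: Thandi, Chioma, and Yara each take ₹52,000.
Dayo's share (₹156,000) passes entirely to Gemma.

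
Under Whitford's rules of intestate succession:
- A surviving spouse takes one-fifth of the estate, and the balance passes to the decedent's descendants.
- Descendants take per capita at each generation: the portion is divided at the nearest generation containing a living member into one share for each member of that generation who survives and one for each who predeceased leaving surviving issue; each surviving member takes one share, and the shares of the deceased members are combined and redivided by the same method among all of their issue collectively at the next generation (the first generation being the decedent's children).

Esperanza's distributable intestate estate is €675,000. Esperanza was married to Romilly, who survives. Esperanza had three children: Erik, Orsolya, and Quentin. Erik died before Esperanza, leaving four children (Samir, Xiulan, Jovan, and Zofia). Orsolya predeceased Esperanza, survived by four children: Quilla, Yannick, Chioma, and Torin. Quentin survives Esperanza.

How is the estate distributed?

Romilly: €135,000; Samir: €45,000; Xiulan: €45,000; Jovan: €45,000; Zofia: €45,000; Quilla: €45,000; Yannick: €45,000; Chioma: €45,000; Torin: €45,000; Quentin: €180,000

Romilly takes one-fifth of €675,000 = €135,000. The remaining €540,000 passes to the descendants.
The descendants' portion (€540,000) is divided at the children's generation into 3 shares of €180,000. Quentin takes €180,000. The 2 shares of the deceased (Erik and Orsolya) are combined into a pool of €360,000.
That pool (€360,000) is divided at the grandchildren's generation equally among Samir, Xiulan, Jovan, Zofia, Quilla, Yannick, Chioma, and Torin: €45,000 each.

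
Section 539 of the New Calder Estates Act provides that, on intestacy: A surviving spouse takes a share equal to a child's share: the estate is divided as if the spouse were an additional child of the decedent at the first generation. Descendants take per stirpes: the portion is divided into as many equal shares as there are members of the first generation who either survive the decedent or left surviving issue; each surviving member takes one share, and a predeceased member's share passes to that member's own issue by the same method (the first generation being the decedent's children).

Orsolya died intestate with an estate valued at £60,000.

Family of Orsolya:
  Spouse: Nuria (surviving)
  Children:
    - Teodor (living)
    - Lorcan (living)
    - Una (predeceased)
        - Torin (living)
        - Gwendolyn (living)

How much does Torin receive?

The spouse counts as an additional share at the children's level, so there are 4 primary shares of £15,000. Nuria takes one such share (£15,000).
The children's combined portion (£45,000) is divided into 3 shares of £15,000: Teodor and Lorcan each take £15,000; Una's £15,000 share passes to Una's issue.
Una's share (£15,000) is divided into 2 shares of £7,500: Torin and Gwendolyn each take £7,500.

Torin receives £7,500.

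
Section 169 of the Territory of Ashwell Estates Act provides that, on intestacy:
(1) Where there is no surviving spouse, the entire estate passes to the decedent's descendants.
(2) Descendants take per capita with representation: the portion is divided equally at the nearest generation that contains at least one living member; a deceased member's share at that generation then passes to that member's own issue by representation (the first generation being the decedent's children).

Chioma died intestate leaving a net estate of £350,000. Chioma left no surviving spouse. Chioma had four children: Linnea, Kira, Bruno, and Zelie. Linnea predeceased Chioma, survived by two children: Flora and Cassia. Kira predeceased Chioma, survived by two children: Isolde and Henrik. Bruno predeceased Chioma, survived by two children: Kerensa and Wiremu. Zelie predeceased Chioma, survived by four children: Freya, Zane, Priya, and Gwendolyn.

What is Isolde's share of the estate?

Isolde receives £35,000.

The entire £350,000 passes to the descendants.
No child survives, so the initial division is made at the grandchildren's generation.
That amount (£350,000) is divided into 10 shares of £35,000: Flora, Cassia, Isolde, Henrik, Kerensa, Wiremu, Freya, Zane, Priya, and Gwendolyn each take £35,000.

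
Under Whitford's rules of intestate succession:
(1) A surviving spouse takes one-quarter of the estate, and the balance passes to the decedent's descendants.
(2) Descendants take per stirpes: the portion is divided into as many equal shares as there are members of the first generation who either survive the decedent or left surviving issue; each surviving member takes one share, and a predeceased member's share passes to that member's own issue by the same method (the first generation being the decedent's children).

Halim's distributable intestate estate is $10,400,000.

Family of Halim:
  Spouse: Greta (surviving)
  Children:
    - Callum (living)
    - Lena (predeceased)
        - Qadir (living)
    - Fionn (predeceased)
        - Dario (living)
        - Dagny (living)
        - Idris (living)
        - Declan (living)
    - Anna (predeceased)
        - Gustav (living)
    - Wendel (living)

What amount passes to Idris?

Idris receives $390,000.

Greta takes one-quarter of $10,400,000 = $2,600,000. The remaining $7,800,000 passes to the descendants.
The descendants' portion ($7,800,000) is divided into 5 shares of $1,560,000: Callum and Wendel each take $1,560,000; Lena's $1,560,000 share passes to Lena's issue; Fionn's $1,560,000 share passes to Fionn's issue; Anna's $1,560,000 share passes to Anna's issue.
Lena's share ($1,560,000) passes entirely to Qadir.
Fionn's share ($1,560,000) is divided into 4 shares of $390,000: Dario, Dagny, Idris, and Declan each take $390,000.
Anna's share ($1,560,000) passes entirely to Gustav.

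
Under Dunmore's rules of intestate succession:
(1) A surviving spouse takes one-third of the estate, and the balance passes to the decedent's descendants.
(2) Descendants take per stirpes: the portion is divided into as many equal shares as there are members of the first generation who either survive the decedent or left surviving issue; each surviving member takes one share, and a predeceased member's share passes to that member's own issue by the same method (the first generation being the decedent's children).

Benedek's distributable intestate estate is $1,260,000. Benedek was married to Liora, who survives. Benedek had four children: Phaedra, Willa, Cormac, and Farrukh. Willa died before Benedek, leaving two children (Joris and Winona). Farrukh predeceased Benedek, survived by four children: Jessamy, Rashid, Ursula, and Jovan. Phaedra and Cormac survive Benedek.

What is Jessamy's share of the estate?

Liora takes one-third of $1,260,000 = $420,000. The remaining $840,000 passes to the descendants.
The descendants' portion ($840,000) is divided into 4 shares of $210,000: Phaedra and Cormac each take $210,000; Willa's $210,000 share passes to Willa's issue; Farrukh's $210,000 share passes to Farrukh's issue.
Willa's share ($210,000) is divided into 2 shares of $105,000: Joris and Winona each take $105,000.
Farrukh's share ($210,000) is divided into 4 shares of $52,500: Jessamy, Rashid, Ursula, and Jovan each take $52,500.

Jessamy receives $52,500.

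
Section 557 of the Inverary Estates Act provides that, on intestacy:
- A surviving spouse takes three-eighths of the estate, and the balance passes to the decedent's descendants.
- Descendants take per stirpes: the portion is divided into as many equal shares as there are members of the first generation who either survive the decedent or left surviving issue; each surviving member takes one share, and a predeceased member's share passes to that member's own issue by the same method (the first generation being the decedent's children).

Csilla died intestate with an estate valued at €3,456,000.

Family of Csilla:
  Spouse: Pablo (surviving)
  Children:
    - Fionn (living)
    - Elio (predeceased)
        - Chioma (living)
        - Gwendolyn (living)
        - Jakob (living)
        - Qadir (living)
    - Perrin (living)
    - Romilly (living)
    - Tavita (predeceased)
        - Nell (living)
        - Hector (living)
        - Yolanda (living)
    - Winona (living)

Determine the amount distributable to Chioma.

Chioma receives €90,000.

Pablo takes three-eighths of €3,456,000 = €1,296,000. The remaining €2,160,000 passes to the descendants.
The descendants' portion (€2,160,000) is divided into 6 shares of €360,000: Fionn, Perrin, Romilly, and Winona each take €360,000; Elio's €360,000 share passes to Elio's issue; Tavita's €360,000 share passes to Tavita's issue.
Elio's share (€360,000) is divided into 4 shares of €90,000: Chioma, Gwendolyn, Jakob, and Qadir each take €90,000.
Tavita's share (€360,000) is divided into 3 shares of €120,000: Nell, Hector, and Yolanda each take €120,000.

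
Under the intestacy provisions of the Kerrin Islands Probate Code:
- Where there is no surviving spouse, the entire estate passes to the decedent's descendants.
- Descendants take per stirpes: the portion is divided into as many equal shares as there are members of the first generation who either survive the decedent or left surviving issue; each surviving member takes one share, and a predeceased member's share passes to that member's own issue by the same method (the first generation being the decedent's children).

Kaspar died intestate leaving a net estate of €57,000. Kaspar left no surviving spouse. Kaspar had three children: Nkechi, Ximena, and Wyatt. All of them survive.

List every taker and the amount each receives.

Nkechi: €19,000; Ximena: €19,000; Wyatt: €19,000

The entire €57,000 passes to the descendants.
That amount (€57,000) is divided into 3 shares of €19,000: Nkechi, Ximena, and Wyatt each take €19,000.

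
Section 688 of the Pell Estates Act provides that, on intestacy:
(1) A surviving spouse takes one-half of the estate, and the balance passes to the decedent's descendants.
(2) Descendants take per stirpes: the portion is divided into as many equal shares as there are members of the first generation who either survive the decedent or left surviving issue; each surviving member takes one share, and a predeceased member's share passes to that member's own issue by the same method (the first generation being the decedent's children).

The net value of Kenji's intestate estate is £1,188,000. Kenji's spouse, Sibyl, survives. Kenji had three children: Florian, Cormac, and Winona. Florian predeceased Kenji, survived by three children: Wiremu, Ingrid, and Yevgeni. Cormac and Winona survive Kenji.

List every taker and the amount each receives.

Sibyl: £594,000; Wiremu: £66,000; Ingrid: £66,000; Yevgeni: £66,000; Cormac: £198,000; Winona: £198,000

Sibyl takes one-half of £1,188,000 = £594,000. The remaining £594,000 passes to the descendants.
The descendants' portion (£594,000) is divided into 3 shares of £198,000: Cormac and Winona each take £198,000; Florian's £198,000 share passes to Florian's issue.
Florian's share (£198,000) is divided into 3 shares of £66,000: Wiremu, Ingrid, and Yevgeni each take £66,000.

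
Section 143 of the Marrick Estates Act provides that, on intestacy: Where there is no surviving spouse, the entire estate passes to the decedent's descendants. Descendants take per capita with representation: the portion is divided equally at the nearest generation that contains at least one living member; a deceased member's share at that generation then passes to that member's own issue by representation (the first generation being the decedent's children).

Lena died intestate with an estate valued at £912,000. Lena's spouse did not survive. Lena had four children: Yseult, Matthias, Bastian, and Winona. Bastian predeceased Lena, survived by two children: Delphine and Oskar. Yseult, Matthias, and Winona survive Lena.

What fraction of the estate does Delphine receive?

The entire £912,000 passes to the descendants.
That amount (£912,000) is divided into 4 shares of £228,000: Yseult, Matthias, and Winona each take £228,000; Bastian's £228,000 share passes to Bastian's issue.
Bastian's share (£228,000) is divided into 2 shares of £114,000: Delphine and Oskar each take £114,000.

Delphine receives 1/8 of the estate.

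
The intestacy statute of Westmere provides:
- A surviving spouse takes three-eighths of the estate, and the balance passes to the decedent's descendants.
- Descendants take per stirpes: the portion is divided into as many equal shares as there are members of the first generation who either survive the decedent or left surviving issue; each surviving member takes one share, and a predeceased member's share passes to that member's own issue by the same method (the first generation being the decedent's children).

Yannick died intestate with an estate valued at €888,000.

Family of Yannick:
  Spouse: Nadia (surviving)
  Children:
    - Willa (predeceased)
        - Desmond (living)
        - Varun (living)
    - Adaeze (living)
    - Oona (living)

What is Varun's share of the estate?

Nadia takes three-eighths of €888,000 = €333,000. The remaining €555,000 passes to the descendants.
The descendants' portion (€555,000) is divided into 3 shares of €185,000: Adaeze and Oona each take €185,000; Willa's €185,000 share passes to Willa's issue.
Willa's share (€185,000) is divided into 2 shares of €92,500: Desmond and Varun each take €92,500.

Varun receives €92,500.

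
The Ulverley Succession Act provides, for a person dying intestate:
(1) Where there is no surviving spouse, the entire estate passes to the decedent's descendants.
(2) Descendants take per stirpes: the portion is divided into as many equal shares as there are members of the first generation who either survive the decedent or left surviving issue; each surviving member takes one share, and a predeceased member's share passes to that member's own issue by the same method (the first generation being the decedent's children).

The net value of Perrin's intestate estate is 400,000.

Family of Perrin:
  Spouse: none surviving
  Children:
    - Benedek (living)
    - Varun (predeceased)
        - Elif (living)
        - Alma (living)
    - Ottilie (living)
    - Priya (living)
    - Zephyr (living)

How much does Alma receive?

Alma receives 40,000.

The entire 400,000 passes to the descendants.
That amount (400,000) is divided into 5 shares of 80,000: Benedek, Ottilie, Priya, and Zephyr each take 80,000; Varun's 80,000 share passes to Varun's issue.
Varun's share (80,000) is divided into 2 shares of 40,000: Elif and Alma each take 40,000.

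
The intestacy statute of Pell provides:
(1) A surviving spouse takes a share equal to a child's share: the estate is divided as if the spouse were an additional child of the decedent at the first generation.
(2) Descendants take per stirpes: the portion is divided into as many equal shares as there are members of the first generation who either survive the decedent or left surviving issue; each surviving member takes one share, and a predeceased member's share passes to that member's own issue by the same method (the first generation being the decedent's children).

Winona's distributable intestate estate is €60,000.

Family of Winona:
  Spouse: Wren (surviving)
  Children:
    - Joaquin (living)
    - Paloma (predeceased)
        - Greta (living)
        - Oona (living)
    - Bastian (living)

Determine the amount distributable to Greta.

Greta receives €7,500.

The spouse counts as an additional share at the children's level, so there are 4 primary shares of €15,000. Wren takes one such share (€15,000).
The children's combined portion (€45,000) is divided into 3 shares of €15,000: Joaquin and Bastian each take €15,000; Paloma's €15,000 share passes to Paloma's issue.
Paloma's share (€15,000) is divided into 2 shares of €7,500: Greta and Oona each take €7,500.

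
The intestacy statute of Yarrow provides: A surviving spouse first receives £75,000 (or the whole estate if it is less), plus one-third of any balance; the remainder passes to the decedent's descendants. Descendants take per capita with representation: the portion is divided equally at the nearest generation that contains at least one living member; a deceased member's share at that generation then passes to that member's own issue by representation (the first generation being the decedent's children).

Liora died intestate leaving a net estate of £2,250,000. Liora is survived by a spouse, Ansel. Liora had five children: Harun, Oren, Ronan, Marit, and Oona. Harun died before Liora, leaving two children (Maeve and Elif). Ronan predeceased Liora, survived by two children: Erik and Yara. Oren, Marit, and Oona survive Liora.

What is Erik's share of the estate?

Ansel first takes £75,000, leaving a balance of £2,175,000. Ansel then takes one-third of the balance (£725,000), for a total of £800,000. The remaining £1,450,000 passes to the descendants.
The descendants' portion (£1,450,000) is divided into 5 shares of £290,000: Oren, Marit, and Oona each take £290,000; Harun's £290,000 share passes to Harun's issue; Ronan's £290,000 share passes to Ronan's issue.
Harun's share (£290,000) is divided into 2 shares of £145,000: Maeve and Elif each take £145,000.
Ronan's share (£290,000) is divided into 2 shares of £145,000: Erik and Yara each take £145,000.

Erik receives £145,000.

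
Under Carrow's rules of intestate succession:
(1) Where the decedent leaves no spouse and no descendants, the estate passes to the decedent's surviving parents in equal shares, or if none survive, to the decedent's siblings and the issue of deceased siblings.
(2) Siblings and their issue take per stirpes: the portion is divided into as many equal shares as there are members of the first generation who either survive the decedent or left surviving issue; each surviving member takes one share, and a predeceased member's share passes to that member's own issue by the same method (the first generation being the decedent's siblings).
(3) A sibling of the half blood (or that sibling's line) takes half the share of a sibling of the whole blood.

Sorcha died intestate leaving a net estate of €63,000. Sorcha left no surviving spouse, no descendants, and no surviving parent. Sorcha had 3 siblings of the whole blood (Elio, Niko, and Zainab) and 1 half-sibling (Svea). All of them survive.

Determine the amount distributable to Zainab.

Zainab receives €18,000.

The entire €63,000 passes to the siblings and their issue.
Counting each half-blood sibling's line as half a unit, there are 7/2 units in €63,000, so one unit is €18,000. Whole-blood lines (Elio, Niko, and Zainab) take €18,000 each; half-blood lines (Svea) take €9,000 each.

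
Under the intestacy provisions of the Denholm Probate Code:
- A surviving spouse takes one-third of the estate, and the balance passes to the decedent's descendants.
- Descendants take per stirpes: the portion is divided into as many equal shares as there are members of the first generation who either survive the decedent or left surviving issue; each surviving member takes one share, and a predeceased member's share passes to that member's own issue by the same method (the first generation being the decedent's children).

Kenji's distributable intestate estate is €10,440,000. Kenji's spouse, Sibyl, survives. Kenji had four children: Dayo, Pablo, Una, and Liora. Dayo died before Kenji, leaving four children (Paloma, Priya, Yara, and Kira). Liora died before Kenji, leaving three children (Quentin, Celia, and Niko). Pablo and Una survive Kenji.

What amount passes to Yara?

Yara receives €435,000.

Sibyl takes one-third of €10,440,000 = €3,480,000. The remaining €6,960,000 passes to the descendants.
The descendants' portion (€6,960,000) is divided into 4 shares of €1,740,000: Pablo and Una each take €1,740,000; Dayo's €1,740,000 share passes to Dayo's issue; Liora's €1,740,000 share passes to Liora's issue.
Dayo's share (€1,740,000) is divided into 4 shares of €435,000: Paloma, Priya, Yara, and Kira each take €435,000.
Liora's share (€1,740,000) is divided into 3 shares of €580,000: Quentin, Celia, and Niko each take €580,000.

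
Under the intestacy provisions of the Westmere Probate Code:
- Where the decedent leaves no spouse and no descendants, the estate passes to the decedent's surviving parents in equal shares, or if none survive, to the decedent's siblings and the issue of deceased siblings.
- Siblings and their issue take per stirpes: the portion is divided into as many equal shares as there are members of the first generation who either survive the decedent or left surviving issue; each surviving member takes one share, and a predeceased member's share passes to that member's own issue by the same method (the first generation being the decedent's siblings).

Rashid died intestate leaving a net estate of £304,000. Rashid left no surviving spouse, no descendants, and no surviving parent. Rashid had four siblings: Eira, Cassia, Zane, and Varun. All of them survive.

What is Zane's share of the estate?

Zane receives £76,000.

The entire £304,000 passes to the siblings and their issue.
That amount (£304,000) is divided into 4 shares of £76,000: Eira, Cassia, Zane, and Varun each take £76,000.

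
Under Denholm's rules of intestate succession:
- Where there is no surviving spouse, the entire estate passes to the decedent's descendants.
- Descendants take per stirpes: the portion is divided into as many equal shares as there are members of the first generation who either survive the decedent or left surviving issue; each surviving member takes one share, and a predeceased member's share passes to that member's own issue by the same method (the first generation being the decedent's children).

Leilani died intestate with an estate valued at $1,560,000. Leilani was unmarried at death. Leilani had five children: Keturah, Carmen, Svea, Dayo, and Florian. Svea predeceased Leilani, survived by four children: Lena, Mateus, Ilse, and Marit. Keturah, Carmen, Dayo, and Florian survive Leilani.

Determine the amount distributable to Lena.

The entire $1,560,000 passes to the descendants.
That amount ($1,560,000) is divided into 5 shares of $312,000: Keturah, Carmen, Dayo, and Florian each take $312,000; Svea's $312,000 share passes to Svea's issue.
Svea's share ($312,000) is divided into 4 shares of $78,000: Lena, Mateus, Ilse, and Marit each take $78,000.

Lena receives $78,000.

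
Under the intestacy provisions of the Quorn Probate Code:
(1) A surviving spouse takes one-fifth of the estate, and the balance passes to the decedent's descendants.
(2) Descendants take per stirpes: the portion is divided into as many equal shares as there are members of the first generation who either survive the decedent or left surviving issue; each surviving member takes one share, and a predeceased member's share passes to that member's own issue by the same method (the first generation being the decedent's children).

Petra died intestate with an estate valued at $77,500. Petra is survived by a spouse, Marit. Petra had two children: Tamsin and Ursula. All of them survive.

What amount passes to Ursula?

Marit takes one-fifth of $77,500 = $15,500. The remaining $62,000 passes to the descendants.
The descendants' portion ($62,000) is divided into 2 shares of $31,000: Tamsin and Ursula each take $31,000.

Ursula receives $31,000.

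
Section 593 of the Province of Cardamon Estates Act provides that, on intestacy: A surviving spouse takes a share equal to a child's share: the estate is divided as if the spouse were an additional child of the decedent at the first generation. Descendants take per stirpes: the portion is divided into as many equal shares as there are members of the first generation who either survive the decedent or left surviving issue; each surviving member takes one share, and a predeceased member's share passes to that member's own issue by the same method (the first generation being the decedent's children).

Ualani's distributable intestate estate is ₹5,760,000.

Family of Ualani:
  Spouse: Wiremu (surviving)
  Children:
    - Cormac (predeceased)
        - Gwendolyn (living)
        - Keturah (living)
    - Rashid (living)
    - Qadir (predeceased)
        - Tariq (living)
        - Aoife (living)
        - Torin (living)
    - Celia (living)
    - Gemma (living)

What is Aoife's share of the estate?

The spouse counts as an additional share at the children's level, so there are 6 primary shares of ₹960,000. Wiremu takes one such share (₹960,000).
The children's combined portion (₹4,800,000) is divided into 5 shares of ₹960,000: Rashid, Celia, and Gemma each take ₹960,000; Cormac's ₹960,000 share passes to Cormac's issue; Qadir's ₹960,000 share passes to Qadir's issue.
Cormac's share (₹960,000) is divided into 2 shares of ₹480,000: Gwendolyn and Keturah each take ₹480,000.
Qadir's share (₹960,000) is divided into 3 shares of ₹320,000: Tariq, Aoife, and Torin each take ₹320,000.

Aoife receives ₹320,000.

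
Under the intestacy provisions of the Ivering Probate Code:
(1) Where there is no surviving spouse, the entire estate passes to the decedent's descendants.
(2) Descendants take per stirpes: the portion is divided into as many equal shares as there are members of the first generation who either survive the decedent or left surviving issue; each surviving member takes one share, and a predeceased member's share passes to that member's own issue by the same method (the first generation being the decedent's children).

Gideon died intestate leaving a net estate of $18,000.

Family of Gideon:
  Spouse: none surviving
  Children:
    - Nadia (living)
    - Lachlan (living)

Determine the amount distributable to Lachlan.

Lachlan receives $9,000.

The entire $18,000 passes to the descendants.
That amount ($18,000) is divided into 2 shares of $9,000: Nadia and Lachlan each take $9,000.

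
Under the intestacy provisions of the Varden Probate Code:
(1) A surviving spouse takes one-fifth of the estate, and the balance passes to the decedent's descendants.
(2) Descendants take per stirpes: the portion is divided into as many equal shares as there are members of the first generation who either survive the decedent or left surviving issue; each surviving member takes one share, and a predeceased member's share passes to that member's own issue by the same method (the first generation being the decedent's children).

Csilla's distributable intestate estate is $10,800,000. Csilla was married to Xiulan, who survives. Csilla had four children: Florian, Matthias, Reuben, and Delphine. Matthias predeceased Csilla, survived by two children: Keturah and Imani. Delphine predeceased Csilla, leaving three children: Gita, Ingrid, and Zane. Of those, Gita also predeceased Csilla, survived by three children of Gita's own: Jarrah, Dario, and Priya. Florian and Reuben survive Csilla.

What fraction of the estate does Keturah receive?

Keturah receives 1/10 of the estate.

Xiulan takes one-fifth of $10,800,000 = $2,160,000. The remaining $8,640,000 passes to the descendants.
The descendants' portion ($8,640,000) is divided into 4 shares of $2,160,000: Florian and Reuben each take $2,160,000; Matthias's $2,160,000 share passes to Matthias's issue; Delphine's $2,160,000 share passes to Delphine's issue.
Matthias's share ($2,160,000) is divided into 2 shares of $1,080,000: Keturah and Imani each take $1,080,000.
Delphine's share ($2,160,000) is divided into 3 shares of $720,000: Ingrid and Zane each take $720,000; Gita's $720,000 share passes to Gita's issue.
Gita's share ($720,000) is divided into 3 shares of $240,000: Jarrah, Dario, and Priya each take $240,000.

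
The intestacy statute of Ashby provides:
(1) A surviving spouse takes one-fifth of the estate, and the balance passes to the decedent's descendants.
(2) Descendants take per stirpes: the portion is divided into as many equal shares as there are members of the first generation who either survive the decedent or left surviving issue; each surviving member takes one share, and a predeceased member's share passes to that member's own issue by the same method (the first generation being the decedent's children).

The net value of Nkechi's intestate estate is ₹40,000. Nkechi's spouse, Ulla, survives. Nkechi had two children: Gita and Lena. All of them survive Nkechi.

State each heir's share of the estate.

Ulla takes one-fifth of ₹40,000 = ₹8,000. The remaining ₹32,000 passes to the descendants.
The descendants' portion (₹32,000) is divided into 2 shares of ₹16,000: Gita and Lena each take ₹16,000.

Ulla: ₹8,000; Gita: ₹16,000; Lena: ₹16,000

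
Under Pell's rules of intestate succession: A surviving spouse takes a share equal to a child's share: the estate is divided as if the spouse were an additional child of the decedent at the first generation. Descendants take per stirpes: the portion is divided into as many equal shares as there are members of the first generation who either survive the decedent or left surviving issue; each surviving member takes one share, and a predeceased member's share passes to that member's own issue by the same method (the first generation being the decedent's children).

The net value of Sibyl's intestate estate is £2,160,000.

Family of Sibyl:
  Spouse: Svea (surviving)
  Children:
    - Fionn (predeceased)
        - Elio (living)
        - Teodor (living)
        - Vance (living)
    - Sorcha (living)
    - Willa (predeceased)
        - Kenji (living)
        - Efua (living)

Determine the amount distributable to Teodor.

Teodor receives £180,000.

The spouse counts as an additional share at the children's level, so there are 4 primary shares of £540,000. Svea takes one such share (£540,000).
The children's combined portion (£1,620,000) is divided into 3 shares of £540,000: Sorcha takes £540,000; Fionn's £540,000 share passes to Fionn's issue; Willa's £540,000 share passes to Willa's issue.
Fionn's share (£540,000) is divided into 3 shares of £180,000: Elio, Teodor, and Vance each take £180,000.
Willa's share (£540,000) is divided into 2 shares of £270,000: Kenji and Efua each take £270,000.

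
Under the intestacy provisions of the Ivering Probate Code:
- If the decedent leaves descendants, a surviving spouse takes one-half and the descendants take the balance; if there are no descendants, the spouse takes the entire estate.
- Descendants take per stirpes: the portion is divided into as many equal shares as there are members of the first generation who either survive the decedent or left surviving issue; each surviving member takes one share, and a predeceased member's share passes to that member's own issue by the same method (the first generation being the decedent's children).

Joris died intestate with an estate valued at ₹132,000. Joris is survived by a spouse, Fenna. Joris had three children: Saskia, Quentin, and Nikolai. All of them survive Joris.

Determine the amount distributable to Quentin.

Quentin receives ₹22,000.

Fenna takes one-half of ₹132,000 = ₹66,000. The remaining ₹66,000 passes to the descendants.
The descendants' portion (₹66,000) is divided into 3 shares of ₹22,000: Saskia, Quentin, and Nikolai each take ₹22,000.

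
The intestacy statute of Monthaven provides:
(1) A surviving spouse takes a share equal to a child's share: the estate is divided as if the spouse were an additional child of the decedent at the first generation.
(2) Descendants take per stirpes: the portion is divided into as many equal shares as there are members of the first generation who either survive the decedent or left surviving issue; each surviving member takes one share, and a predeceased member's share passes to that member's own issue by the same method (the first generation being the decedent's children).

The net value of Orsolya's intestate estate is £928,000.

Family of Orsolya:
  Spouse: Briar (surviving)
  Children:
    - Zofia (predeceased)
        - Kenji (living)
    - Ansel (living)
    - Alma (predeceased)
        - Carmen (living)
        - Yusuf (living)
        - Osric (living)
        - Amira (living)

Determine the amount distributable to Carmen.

Carmen receives £58,000.

The spouse counts as an additional share at the children's level, so there are 4 primary shares of £232,000. Briar takes one such share (£232,000).
The children's combined portion (£696,000) is divided into 3 shares of £232,000: Ansel takes £232,000; Zofia's £232,000 share passes to Zofia's issue; Alma's £232,000 share passes to Alma's issue.
Zofia's share (£232,000) passes entirely to Kenji.
Alma's share (£232,000) is divided into 4 shares of £58,000: Carmen, Yusuf, Osric, and Amira each take £58,000.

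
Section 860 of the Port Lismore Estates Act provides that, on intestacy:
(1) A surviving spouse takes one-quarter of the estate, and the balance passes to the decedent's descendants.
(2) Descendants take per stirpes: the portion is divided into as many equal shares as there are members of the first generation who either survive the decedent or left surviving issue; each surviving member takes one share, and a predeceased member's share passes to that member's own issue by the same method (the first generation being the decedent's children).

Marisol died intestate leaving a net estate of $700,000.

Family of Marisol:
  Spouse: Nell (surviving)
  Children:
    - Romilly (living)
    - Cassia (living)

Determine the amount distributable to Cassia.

Nell takes one-quarter of $700,000 = $175,000. The remaining $525,000 passes to the descendants.
The descendants' portion ($525,000) is divided into 2 shares of $262,500: Romilly and Cassia each take $262,500.

Cassia receives $262,500.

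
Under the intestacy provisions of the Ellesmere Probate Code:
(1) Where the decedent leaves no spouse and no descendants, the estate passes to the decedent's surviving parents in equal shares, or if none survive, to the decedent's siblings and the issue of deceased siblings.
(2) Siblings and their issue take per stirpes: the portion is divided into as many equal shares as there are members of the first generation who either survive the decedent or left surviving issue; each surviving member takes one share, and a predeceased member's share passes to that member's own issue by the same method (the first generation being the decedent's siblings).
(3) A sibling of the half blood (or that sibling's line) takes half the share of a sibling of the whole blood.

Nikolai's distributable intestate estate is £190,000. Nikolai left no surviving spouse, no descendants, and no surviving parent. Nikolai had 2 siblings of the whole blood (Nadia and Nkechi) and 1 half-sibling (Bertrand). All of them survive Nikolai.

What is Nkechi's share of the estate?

The entire £190,000 passes to the siblings and their issue.
Counting each half-blood sibling's line as half a unit, there are 5/2 units in £190,000, so one unit is £76,000. Whole-blood lines (Nadia and Nkechi) take £76,000 each; half-blood lines (Bertrand) take £38,000 each.

Nkechi receives £76,000.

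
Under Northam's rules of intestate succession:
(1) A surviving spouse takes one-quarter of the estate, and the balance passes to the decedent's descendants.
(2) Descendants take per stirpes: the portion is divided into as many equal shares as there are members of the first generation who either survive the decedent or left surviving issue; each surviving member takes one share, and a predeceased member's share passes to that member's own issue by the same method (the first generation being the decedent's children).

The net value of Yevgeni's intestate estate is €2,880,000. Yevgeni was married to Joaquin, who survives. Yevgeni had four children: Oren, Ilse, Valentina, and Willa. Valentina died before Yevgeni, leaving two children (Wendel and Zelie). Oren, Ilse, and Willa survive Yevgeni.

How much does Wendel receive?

Joaquin takes one-quarter of €2,880,000 = €720,000. The remaining €2,160,000 passes to the descendants.
The descendants' portion (€2,160,000) is divided into 4 shares of €540,000: Oren, Ilse, and Willa each take €540,000; Valentina's €540,000 share passes to Valentina's issue.
Valentina's share (€540,000) is divided into 2 shares of €270,000: Wendel and Zelie each take €270,000.

Wendel receives €270,000.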